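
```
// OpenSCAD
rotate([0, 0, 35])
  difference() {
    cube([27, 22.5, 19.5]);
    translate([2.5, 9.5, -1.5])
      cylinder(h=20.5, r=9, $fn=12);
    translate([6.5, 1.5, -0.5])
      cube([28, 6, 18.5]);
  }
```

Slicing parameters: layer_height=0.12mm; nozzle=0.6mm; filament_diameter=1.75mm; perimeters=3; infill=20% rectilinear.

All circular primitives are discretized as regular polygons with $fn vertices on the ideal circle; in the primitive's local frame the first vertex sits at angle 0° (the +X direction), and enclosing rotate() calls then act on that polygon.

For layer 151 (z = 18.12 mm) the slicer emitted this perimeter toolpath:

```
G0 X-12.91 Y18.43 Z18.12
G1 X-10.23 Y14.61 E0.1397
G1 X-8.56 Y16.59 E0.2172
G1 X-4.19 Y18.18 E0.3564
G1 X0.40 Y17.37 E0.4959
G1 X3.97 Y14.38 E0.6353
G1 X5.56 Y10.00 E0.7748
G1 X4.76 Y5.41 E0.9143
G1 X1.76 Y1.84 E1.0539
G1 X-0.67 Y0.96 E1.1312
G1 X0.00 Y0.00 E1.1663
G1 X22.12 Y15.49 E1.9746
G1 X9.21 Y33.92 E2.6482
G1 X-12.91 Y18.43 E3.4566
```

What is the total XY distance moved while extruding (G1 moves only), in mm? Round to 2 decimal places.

115.47 mm

Sum the Euclidean lengths of each G1 segment: total = 115.47 mm.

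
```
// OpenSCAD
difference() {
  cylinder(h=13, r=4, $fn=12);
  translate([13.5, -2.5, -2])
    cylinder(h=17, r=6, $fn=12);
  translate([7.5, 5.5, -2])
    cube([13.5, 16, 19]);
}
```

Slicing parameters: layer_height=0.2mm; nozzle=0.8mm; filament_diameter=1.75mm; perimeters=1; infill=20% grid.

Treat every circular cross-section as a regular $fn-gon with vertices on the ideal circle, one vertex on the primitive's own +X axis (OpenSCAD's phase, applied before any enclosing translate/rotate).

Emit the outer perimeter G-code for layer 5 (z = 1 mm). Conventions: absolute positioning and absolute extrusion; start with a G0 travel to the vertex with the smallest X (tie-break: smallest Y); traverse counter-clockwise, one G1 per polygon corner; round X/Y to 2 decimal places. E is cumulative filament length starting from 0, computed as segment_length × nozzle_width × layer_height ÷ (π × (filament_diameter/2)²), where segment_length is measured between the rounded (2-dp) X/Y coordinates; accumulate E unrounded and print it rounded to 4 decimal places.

G0 X-4.00 Y0.00 Z1.00
G1 X-3.46 Y-2.00 E0.1378
G1 X-2.00 Y-3.46 E0.2752
G1 X0.00 Y-4.00 E0.4130
G1 X2.00 Y-3.46 E0.5508
G1 X3.46 Y-2.00 E0.6881
G1 X4.00 Y0.00 E0.8259
G1 X3.46 Y2.00 E0.9637
G1 X2.00 Y3.46 E1.1011
G1 X0.00 Y4.00 E1.2389
G1 X-2.00 Y3.46 E1.3767
G1 X-3.46 Y2.00 E1.5140
G1 X-4.00 Y0.00 E1.6518

At z = 1 mm: the r=4 cylinder contributes a regular 12-gon of circumradius 4; the r=6 cylinder at (13.5, -2.5) gives a regular 12-gon of circumradius 6 (constant along its height); the cube at (7.5, 5.5) (footprint 13.5×16) is included at this height; After the difference (first − rest): starting from the r=4 cylinder, the r=6 cylinder at (13.5, -2.5) misses the remaining region (no effect); the 13.5×16 cube at (7.5, 5.5) misses the remaining region (no effect) — 1 connected region. The outline is a single polygon with 12 vertices. Extrusion per mm of travel: 0.8 × 0.2 / (π × 0.875²) = 0.066520. Accumulating E over each segment gives final E = 1.6518.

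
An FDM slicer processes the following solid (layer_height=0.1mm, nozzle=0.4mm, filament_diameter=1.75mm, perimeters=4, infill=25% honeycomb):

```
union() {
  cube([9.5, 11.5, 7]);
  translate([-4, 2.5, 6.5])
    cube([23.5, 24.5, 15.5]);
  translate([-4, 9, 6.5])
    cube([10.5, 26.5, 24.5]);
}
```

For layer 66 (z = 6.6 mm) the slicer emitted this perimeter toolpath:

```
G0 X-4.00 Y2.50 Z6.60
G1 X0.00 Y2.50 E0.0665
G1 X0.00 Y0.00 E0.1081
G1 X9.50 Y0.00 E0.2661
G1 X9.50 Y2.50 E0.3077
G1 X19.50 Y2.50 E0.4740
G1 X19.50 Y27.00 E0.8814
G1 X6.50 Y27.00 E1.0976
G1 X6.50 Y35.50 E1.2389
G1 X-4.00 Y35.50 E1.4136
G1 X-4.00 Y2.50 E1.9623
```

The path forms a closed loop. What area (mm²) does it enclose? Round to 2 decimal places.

Apply the shoelace formula to the sequence of (X, Y) vertices; enclosed area = 688.75 mm².

688.75 mm²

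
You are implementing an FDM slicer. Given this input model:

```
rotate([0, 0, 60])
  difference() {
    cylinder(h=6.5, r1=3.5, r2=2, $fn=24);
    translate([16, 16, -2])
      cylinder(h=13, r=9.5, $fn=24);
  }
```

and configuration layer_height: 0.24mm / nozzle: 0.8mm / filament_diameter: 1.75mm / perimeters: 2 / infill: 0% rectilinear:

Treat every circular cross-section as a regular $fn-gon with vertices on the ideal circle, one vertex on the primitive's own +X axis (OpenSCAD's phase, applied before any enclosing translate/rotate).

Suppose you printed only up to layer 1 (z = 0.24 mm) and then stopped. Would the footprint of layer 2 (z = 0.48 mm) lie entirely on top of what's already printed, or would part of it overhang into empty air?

entirely on top

Compare the two slices. At z = 0.24: the cone contributes a regular 24-gon of circumradius 3.445 (interpolated between r1=3.5 and r2=2 at t=0.037) (area = (24/2)·3.445²·sin(360°/24) = 36.85 mm²); the r=9.5 cylinder at (16, 16) contributes a regular 24-gon of circumradius 9.5 (area = (24/2)·9.500²·sin(360°/24) = 280.30 mm²); After the difference (first − rest): starting from the cone (36.85 mm²), the r=9.5 cylinder at (16, 16) misses the remaining region (no effect) — area = 36.85 mm²; (whole slice rotated 60° about Z — lengths, areas and connectivity unchanged). At z = 0.48: the cone contributes a regular 24-gon of circumradius 3.389 (interpolated between r1=3.5 and r2=2 at t=0.074) (area = (24/2)·3.389²·sin(360°/24) = 35.68 mm²); the r=9.5 cylinder at (16, 16) contributes a regular 24-gon of circumradius 9.5 (area = (24/2)·9.500²·sin(360°/24) = 280.30 mm²); Subtracting the remaining from the first: starting from the cone (35.68 mm²), the r=9.5 cylinder at (16, 16) misses the remaining region (no effect) — area = 35.68 mm²; (whole slice rotated 60° about Z — lengths, areas and connectivity unchanged). Checking containment: the cross-section at z = 0.48 is a subset of the cross-section at z = 0.24.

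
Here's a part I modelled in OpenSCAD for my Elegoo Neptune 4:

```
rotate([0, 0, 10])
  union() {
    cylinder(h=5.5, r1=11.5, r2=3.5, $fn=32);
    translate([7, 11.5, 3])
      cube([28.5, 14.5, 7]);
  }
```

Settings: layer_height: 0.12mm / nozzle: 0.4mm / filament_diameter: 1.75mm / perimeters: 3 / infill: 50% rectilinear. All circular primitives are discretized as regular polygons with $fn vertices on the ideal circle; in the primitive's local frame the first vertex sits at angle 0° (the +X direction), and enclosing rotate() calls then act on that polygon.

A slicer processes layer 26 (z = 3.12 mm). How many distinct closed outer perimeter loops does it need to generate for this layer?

2

At z = 3.12 mm: the cone contributes a regular 32-gon of circumradius 6.962 (interpolated between r1=11.5 and r2=3.5 at t=0.567); the cube at (7, 11.5) (footprint 28.5×14.5) is included at this height; Taking the union: the 2 present regions are separate (no shared area or edge), so areas and boundary lengths simply add and each stays a separate island — 2 connected regions; (whole slice rotated 10° about Z — lengths, areas and connectivity unchanged). The result has 2 disconnected regions.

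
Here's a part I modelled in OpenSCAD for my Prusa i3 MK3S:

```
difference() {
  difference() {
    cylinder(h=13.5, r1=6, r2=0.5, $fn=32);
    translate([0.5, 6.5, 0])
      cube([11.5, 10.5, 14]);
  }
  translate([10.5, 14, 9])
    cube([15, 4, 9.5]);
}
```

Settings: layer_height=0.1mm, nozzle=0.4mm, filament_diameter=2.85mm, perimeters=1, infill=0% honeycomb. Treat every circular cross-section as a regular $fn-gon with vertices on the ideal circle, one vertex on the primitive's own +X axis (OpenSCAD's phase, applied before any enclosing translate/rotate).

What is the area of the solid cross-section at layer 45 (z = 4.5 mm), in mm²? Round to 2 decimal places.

At z = 4.5 mm: the cone: at t=0.333 of its height the radius interpolates to r₁+(r₂−r₁)t = 4.167, giving a regular 32-gon of that circumradius (area = (32/2)·4.167²·sin(360°/32) = 54.19 mm²); the 11.5×10.5 cube at (0.5, 6.5) contributes its full rectangle (area 120.75 mm²); Taking the first minus the rest: starting from the cone (54.19 mm²), the 11.5×10.5 cube at (0.5, 6.5) misses the remaining region (no effect) — area = 54.19 mm²; the cube at (10.5, 14) is absent (z outside [9, 18.5]); Subtracting the remaining from the first: none of the subtracted shapes is present at this height, so the result so far is unchanged — area = 54.19 mm². Overall, the cross-section is a single solid region. Net area = 54.19 mm².

54.19 mm²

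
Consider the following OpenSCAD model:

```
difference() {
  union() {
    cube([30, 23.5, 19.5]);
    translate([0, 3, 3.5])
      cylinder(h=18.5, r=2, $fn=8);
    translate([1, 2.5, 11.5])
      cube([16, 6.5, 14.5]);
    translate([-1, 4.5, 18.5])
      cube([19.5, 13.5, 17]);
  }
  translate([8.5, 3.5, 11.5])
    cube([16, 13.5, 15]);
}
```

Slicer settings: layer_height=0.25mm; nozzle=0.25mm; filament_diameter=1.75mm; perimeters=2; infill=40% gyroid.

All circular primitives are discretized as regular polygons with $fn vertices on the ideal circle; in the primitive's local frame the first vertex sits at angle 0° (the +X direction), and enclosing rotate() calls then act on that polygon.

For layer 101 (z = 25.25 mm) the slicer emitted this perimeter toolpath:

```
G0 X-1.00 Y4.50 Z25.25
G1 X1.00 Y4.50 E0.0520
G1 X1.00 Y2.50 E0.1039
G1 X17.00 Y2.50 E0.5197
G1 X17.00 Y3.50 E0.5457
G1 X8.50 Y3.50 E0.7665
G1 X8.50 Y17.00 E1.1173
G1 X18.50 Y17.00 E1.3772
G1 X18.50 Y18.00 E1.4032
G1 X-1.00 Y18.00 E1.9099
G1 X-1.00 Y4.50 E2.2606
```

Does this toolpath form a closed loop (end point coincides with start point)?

Start point (G0): (-1.00, 4.50). End point (last G1): the path returns to the start — closed.

yes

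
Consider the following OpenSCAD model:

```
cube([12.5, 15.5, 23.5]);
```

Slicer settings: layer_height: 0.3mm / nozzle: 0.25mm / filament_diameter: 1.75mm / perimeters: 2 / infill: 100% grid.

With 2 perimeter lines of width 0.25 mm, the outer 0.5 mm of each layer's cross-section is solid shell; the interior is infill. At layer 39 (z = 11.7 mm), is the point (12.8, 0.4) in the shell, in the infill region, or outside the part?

outside

At z = 11.7 mm: the cube (footprint 12.5×15.5) is included at this height. Overall, the cross-section is a single solid region. The nearest boundary edge runs (12.50, 0.00)→(12.50, 15.50); distance from the point to it = 0.30 mm. The point is not inside any of the regions above, so it lies outside the cross-section (0.30 mm from the nearest boundary).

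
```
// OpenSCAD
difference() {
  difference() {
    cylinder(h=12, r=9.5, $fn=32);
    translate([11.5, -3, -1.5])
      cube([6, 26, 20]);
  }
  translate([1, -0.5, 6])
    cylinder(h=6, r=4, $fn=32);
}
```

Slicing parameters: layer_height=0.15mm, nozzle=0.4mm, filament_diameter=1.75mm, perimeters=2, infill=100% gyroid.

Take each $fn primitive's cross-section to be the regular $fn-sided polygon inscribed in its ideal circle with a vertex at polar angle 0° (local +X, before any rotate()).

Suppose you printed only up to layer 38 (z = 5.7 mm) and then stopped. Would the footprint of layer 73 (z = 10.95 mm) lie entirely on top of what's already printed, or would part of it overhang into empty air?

entirely on top

Compare the two slices. At z = 5.7: the r=9.5 cylinder gives a regular 32-gon of circumradius 9.5 (constant along its height) (area = (32/2)·9.500²·sin(360°/32) = 281.71 mm²); the cube at (11.5, -3) (footprint 6×26) is included at this height (area 156.00 mm²); Subtracting the remaining from the first: starting from the r=9.5 cylinder (281.71 mm²), the 6×26 cube at (11.5, -3) misses the remaining region (no effect) — area = 281.71 mm²; the cylinder at (1, -0.5) is not intersected at this z (z outside [6, 12]); Subtracting the remaining from the first: none of the subtracted shapes is present at this height, so that combined region is unchanged — area = 281.71 mm². At z = 10.95: the r=9.5 cylinder gives a regular 32-gon of circumradius 9.5 (constant along its height) (area = (32/2)·9.500²·sin(360°/32) = 281.71 mm²); the cube at (11.5, -3) (footprint 6×26) is included at this height (area 156.00 mm²); Subtracting the remaining from the first: starting from the r=9.5 cylinder (281.71 mm²), the 6×26 cube at (11.5, -3) misses the remaining region (no effect) — area = 281.71 mm²; the r=4 cylinder at (1, -0.5) contributes a regular 32-gon of circumradius 4 (area = (32/2)·4.000²·sin(360°/32) = 49.94 mm²); Subtracting the remaining from the first: starting from the result so far (281.71 mm²), the r=4 cylinder at (1, -0.5) lies wholly inside it (removes its full 49.94 mm² and its 25.09 mm outline becomes a hole wall) — area = 231.77 mm². Checking containment: the cross-section at z = 10.95 is a subset of the cross-section at z = 5.7.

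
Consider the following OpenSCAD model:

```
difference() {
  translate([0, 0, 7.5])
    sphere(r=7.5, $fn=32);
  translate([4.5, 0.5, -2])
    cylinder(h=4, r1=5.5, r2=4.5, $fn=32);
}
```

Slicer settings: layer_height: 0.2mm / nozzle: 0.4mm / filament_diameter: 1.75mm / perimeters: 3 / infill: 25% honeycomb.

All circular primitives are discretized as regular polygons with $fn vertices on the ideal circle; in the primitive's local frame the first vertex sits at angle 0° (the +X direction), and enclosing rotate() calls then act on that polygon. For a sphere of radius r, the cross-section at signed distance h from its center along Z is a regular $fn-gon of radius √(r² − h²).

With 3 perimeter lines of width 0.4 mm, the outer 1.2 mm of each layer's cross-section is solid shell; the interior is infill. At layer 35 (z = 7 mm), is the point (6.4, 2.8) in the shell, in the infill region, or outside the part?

shell

At z = 7 mm: the r=7.5 sphere slices to a regular 32-gon of circumradius 7.483 (√(r²−h²) with h=0.5 from center); the cone at (4.5, 0.5) is not intersected at this z (z outside [-2, 2]); Subtracting the remaining from the first: none of the subtracted shapes is present at this height, so the r=7.5 sphere is unchanged — 1 connected region. Overall, the cross-section is a single solid region. The nearest boundary edge runs (6.91, 2.86)→(6.22, 4.16); distance from the point to it = 0.48 mm. The point is inside the cross-section, 0.48 mm from the nearest boundary — within the 1.2 mm shell band (3 × 0.4).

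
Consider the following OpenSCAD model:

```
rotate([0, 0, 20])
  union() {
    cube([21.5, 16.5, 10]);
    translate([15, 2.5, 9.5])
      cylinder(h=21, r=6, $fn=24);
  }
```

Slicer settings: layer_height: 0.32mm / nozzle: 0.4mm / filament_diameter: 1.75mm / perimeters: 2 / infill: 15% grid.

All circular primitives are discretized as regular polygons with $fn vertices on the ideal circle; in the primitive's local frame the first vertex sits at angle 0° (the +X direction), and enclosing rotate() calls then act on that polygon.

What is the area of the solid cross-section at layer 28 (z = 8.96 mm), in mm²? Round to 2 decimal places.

354.75 mm²

At z = 8.96 mm: the 21.5×16.5 cube contributes its full rectangle (area 354.75 mm²); the cylinder at (15, 2.5) is absent (z outside [9.5, 30.5]); Combining (union): only the 21.5×16.5 cube is present, so the union is just that shape — area = 354.75 mm²; (rotated 20° about Z; rotation is an isometry so areas/perimeters/island counts are preserved). Overall, the cross-section is a single solid region. Net area = 354.75 mm².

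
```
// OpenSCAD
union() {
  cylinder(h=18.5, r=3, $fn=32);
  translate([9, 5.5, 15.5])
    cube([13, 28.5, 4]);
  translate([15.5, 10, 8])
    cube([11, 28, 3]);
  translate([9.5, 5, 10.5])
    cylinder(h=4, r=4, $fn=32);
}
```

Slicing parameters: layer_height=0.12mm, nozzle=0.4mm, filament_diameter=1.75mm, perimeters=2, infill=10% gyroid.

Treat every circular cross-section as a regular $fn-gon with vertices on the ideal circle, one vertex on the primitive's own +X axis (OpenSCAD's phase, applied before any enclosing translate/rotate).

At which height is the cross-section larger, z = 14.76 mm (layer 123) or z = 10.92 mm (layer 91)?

Layer 123 (z = 14.76): the cylinder: section is a regular 32-gon, circumradius r=3 (area = (32/2)·3.000²·sin(360°/32) = 28.09 mm²); the cube at (9, 5.5) is absent (z outside [15.5, 19.5]); the cube at (15.5, 10) is not intersected at this z (z outside [8, 11]); the cylinder at (9.5, 5) is not intersected at this z (z outside [10.5, 14.5]); Taking the union: only the r=3 cylinder is present, so the union is just that shape — area = 28.09 mm². So its area = 28.09 mm². Layer 91 (z = 10.92): the r=3 cylinder contributes a regular 32-gon of circumradius 3 (area = (32/2)·3.000²·sin(360°/32) = 28.09 mm²); the cube at (9, 5.5) does not reach this height (z outside [15.5, 19.5]); the cube at (15.5, 10) is present — its section is the full 11×28 rectangle (area 308.00 mm²); the cylinder at (9.5, 5): section is a regular 32-gon, circumradius r=4 (area = (32/2)·4.000²·sin(360°/32) = 49.94 mm²); Merging all regions: the 3 present regions are separate (no shared area or edge), so areas and boundary lengths simply add and each stays a separate island — area = 386.04 mm². So its area = 386.04 mm². Layer 91 is larger (386.04 vs 28.09 mm²).

layer 91 (z = 10.92 mm)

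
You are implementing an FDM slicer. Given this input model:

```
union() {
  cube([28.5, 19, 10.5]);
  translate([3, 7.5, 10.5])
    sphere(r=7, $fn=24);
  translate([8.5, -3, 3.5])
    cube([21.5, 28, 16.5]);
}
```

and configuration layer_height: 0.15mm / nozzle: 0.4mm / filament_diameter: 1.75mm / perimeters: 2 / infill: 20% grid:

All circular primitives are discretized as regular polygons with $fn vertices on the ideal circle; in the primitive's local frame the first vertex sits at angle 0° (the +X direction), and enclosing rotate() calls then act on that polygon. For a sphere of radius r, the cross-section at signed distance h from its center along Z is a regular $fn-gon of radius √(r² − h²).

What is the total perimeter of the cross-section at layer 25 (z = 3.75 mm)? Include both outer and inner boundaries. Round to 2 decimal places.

116.00 mm

At z = 3.75 mm: the cube is present — its section is the full 28.5×19 rectangle (perimeter 95.00 mm); the sphere at (3, 7.5): section is a regular 24-gon, circumradius = √(r²−h²) = √(7²−6.75²) = 1.854 (perimeter = 2·24·1.854·sin(180°/24) = 11.62 mm); the 21.5×28 cube at (8.5, -3) contributes its full rectangle (perimeter 99.00 mm); Combining (union): the regions partially overlap (shared area 390.68 mm²), so the edge portions inside another operand are dropped and the merged outline is re-measured after clipping — boundary = 116.00 mm. Overall, the cross-section is a single solid region. Total boundary length (outer) = 116.00 mm.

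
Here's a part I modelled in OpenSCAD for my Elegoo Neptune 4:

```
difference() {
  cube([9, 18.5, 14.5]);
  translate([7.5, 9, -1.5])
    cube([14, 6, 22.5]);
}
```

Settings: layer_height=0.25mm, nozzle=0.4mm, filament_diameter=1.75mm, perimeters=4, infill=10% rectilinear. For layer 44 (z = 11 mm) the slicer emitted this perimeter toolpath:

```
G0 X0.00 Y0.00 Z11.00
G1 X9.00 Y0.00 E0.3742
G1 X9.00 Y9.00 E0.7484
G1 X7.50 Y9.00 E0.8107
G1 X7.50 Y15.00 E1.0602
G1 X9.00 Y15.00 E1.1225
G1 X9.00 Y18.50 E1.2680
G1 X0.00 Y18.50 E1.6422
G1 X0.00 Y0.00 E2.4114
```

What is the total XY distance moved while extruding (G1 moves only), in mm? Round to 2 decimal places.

58.00 mm

Sum the Euclidean lengths of each G1 segment: total = 58.00 mm.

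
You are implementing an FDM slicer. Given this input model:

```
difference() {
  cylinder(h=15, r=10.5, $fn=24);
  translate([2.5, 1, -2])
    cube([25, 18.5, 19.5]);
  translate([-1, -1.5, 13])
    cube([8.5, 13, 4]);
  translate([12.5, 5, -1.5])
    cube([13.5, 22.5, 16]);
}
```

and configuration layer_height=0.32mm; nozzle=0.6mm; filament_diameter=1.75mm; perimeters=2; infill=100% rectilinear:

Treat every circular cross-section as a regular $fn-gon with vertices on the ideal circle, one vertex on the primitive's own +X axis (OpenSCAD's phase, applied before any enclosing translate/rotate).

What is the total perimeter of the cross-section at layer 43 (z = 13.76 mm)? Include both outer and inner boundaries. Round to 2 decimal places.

75.08 mm

At z = 13.76 mm: the cylinder: section is a regular 24-gon, circumradius r=10.5 (perimeter = 2·24·10.500·sin(180°/24) = 65.79 mm); the cube at (2.5, 1) is present — its section is the full 25×18.5 rectangle (perimeter 87.00 mm); the cube at (-1, -1.5) is present — its section is the full 8.5×13 rectangle (perimeter 43.00 mm); the cube at (12.5, 5) (footprint 13.5×22.5) is included at this height (perimeter 72.00 mm); Taking the first minus the rest: starting from the r=10.5 cylinder, the 25×18.5 cube at (2.5, 1) partially overlaps it — only the 51.83 mm² overlap (of its 462.50 mm²) is removed, clipping the outline; the 8.5×13 cube at (-1, -1.5) partially overlaps it — only the 54.02 mm² overlap (of its 110.50 mm²) is removed, clipping the outline; the 13.5×22.5 cube at (12.5, 5) misses the remaining region (no effect) — boundary = 75.08 mm. Overall, the cross-section is a single solid region. Total boundary length (outer) = 75.08 mm.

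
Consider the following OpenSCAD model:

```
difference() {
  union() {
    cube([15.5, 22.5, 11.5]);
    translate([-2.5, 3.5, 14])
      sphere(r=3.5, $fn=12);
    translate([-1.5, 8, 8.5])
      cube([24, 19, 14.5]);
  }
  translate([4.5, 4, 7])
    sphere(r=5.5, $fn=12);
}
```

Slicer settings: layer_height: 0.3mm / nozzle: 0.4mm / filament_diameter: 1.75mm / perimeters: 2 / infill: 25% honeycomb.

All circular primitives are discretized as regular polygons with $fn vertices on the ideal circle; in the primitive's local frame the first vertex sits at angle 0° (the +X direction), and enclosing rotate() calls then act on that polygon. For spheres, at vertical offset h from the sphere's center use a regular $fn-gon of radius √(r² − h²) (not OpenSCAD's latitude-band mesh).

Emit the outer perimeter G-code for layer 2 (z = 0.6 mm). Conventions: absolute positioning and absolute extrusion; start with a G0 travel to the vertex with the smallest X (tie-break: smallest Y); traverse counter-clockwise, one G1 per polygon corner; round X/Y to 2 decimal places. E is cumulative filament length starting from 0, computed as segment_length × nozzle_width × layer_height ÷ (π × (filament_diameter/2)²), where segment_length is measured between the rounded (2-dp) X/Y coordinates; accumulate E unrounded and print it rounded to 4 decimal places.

G0 X0.00 Y0.00 Z0.60
G1 X15.50 Y0.00 E0.7733
G1 X15.50 Y22.50 E1.8958
G1 X0.00 Y22.50 E2.6691
G1 X0.00 Y0.00 E3.7917

At z = 0.6 mm: the cube is present — its section is the full 15.5×22.5 rectangle; the sphere at (-2.5, 3.5) is not intersected at this z (|z−center|=13.400 > r=3.5); the cube at (-1.5, 8) is absent (z outside [8.5, 23]); Merging all regions: only the 15.5×22.5 cube is present, so the union is just that shape — 1 connected region; the sphere at (4.5, 4) is absent (|z−center|=6.400 > r=5.5); Taking the first minus the rest: none of the subtracted shapes is present at this height, so the result so far is unchanged — 1 connected region. The outline is a single polygon with 4 vertices. Extrusion per mm of travel: 0.4 × 0.3 / (π × 0.875²) = 0.049890. Accumulating E over each segment gives final E = 3.7917.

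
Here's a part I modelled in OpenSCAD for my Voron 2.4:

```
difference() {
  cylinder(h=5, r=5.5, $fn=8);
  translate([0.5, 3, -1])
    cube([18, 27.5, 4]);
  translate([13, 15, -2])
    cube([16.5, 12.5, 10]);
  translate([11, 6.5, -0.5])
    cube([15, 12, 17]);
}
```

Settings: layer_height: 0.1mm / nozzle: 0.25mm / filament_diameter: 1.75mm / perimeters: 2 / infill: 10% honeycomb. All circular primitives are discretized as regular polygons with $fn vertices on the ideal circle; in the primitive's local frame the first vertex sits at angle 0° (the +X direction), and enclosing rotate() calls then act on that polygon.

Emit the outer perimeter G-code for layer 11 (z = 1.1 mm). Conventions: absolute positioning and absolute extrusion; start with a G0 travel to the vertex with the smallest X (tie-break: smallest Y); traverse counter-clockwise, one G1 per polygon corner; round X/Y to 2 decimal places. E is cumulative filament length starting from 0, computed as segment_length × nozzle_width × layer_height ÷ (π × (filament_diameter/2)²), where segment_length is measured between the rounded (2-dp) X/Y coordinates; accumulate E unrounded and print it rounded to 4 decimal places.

At z = 1.1 mm: the r=5.5 cylinder gives a regular 8-gon of circumradius 5.5 (constant along its height); the cube at (0.5, 3) is present — its section is the full 18×27.5 rectangle; the cube at (13, 15) (footprint 16.5×12.5) is included at this height; the cube at (11, 6.5) (footprint 15×12) is included at this height; After the difference (first − rest): starting from the r=5.5 cylinder, the 18×27.5 cube at (0.5, 3) partially overlaps it — only the 5.56 mm² overlap (of its 495.00 mm²) is removed, clipping the outline; the 16.5×12.5 cube at (13, 15) misses the remaining region (no effect); the 15×12 cube at (11, 6.5) misses the remaining region (no effect) — 1 connected region. The outline is a single polygon with 10 vertices. Extrusion per mm of travel: 0.25 × 0.1 / (π × 0.875²) = 0.010394. Accumulating E over each segment gives final E = 0.3648.

G0 X-5.50 Y0.00 Z1.10
G1 X-3.89 Y-3.89 E0.0438
G1 X0.00 Y-5.50 E0.0875
G1 X3.89 Y-3.89 E0.1313
G1 X5.50 Y0.00 E0.1750
G1 X4.26 Y3.00 E0.2088
G1 X0.50 Y3.00 E0.2479
G1 X0.50 Y5.29 E0.2717
G1 X0.00 Y5.50 E0.2773
G1 X-3.89 Y3.89 E0.3210
G1 X-5.50 Y0.00 E0.3648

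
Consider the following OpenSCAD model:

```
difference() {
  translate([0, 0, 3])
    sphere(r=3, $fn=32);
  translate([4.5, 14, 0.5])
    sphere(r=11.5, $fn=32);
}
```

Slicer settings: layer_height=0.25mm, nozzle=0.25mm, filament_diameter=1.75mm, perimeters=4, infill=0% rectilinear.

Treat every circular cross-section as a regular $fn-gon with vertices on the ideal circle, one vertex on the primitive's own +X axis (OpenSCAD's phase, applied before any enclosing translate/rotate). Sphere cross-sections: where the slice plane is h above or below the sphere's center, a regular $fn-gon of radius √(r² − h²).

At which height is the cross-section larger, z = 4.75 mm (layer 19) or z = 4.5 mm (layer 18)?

layer 18 (z = 4.5 mm)

Layer 19 (z = 4.75): the sphere: section is a regular 32-gon, circumradius = √(r²−h²) = √(3²−1.75²) = 2.437 (area = (32/2)·2.437²·sin(360°/32) = 18.53 mm²); the r=11.5 sphere at (4.5, 14) contributes a regular 32-gon of circumradius √(11.5²−4.25²) = 10.686 (area = (32/2)·10.686²·sin(360°/32) = 356.43 mm²); Subtracting the remaining from the first: starting from the r=3 sphere (18.53 mm²), the r=11.5 sphere at (4.5, 14) misses the remaining region (no effect) — area = 18.53 mm². So its area = 18.53 mm². Layer 18 (z = 4.5): the sphere: section is a regular 32-gon, circumradius = √(r²−h²) = √(3²−1.5²) = 2.598 (area = (32/2)·2.598²·sin(360°/32) = 21.07 mm²); the sphere at (4.5, 14): section is a regular 32-gon, circumradius = √(r²−h²) = √(11.5²−4²) = 10.782 (area = (32/2)·10.782²·sin(360°/32) = 362.87 mm²); Subtracting the remaining from the first: starting from the r=3 sphere (21.07 mm²), the r=11.5 sphere at (4.5, 14) misses the remaining region (no effect) — area = 21.07 mm². So its area = 21.07 mm². Layer 18 is larger (21.07 vs 18.53 mm²).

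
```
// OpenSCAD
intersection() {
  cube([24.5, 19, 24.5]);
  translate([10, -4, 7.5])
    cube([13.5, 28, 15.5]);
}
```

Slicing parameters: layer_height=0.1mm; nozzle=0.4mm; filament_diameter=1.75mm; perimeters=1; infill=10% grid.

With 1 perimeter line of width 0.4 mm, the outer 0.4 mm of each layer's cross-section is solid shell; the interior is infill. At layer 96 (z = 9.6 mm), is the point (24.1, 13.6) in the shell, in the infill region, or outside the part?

At z = 9.6 mm: the cube is present — its section is the full 24.5×19 rectangle; the cube at (10, -4) is present — its section is the full 13.5×28 rectangle; After intersecting: the 13.5×28 cube at (10, -4) partially overlaps the 24.5×19 cube; clipping to the common part keeps 256.50 mm² — 1 connected region. Overall, the cross-section is a single solid region. The nearest boundary edge runs (23.50, 19.00)→(23.50, 0.00); distance from the point to it = 0.60 mm. The point is not inside any of the regions above, so it lies outside the cross-section (0.60 mm from the nearest boundary).

outside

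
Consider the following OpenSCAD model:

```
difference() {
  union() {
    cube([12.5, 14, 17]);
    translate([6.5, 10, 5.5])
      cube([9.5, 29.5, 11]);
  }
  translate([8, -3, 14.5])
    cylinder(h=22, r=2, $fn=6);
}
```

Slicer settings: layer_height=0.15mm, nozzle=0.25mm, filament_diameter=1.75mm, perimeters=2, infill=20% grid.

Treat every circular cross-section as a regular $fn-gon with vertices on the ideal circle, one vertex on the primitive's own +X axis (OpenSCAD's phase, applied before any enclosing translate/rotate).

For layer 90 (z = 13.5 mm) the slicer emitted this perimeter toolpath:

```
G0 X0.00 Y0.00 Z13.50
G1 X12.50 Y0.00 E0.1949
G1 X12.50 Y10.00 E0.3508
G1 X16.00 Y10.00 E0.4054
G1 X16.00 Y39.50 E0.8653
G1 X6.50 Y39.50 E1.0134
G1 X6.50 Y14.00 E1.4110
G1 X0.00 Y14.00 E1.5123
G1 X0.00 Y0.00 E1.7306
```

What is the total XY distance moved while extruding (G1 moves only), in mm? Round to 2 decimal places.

Sum the Euclidean lengths of each G1 segment: total = 111.00 mm.

111.00 mm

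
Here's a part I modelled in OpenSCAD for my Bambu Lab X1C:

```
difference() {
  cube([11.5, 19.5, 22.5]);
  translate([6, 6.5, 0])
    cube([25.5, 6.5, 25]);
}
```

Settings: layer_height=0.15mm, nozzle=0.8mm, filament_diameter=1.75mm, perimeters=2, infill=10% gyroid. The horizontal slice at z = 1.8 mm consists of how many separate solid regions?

1

At z = 1.8 mm: the 11.5×19.5 cube contributes its full rectangle; the cube at (6, 6.5) (footprint 25.5×6.5) is included at this height; After the difference (first − rest): starting from the 11.5×19.5 cube, the 25.5×6.5 cube at (6, 6.5) partially overlaps it — only the 35.75 mm² overlap (of its 165.75 mm²) is removed, clipping the outline — 1 connected region. The result has 1 disconnected region.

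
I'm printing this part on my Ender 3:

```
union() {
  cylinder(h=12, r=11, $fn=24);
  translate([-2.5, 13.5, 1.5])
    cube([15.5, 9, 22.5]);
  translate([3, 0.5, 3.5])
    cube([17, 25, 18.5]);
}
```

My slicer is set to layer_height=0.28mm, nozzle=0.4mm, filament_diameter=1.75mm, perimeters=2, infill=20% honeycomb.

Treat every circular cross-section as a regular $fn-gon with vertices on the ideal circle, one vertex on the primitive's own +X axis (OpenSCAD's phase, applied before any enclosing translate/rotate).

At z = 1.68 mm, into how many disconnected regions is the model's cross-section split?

At z = 1.68 mm: the r=11 cylinder contributes a regular 24-gon of circumradius 11; the cube at (-2.5, 13.5) is present — its section is the full 15.5×9 rectangle; the cube at (3, 0.5) is not intersected at this z (z outside [3.5, 22]); Combining (union): the 2 present regions are separate (no shared area or edge), so areas and boundary lengths simply add and each stays a separate island — 2 connected regions. The result has 2 disconnected regions.

2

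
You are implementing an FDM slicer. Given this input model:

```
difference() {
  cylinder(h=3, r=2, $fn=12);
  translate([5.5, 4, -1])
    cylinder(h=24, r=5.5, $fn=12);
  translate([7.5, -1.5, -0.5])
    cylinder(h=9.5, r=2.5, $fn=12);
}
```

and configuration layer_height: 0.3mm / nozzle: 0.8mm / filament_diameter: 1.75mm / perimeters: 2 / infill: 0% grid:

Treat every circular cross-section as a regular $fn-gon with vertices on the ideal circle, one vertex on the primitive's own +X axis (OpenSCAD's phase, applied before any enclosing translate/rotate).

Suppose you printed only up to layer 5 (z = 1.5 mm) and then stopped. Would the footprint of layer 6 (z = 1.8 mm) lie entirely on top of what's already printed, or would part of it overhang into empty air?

Compare the two slices. At z = 1.5: the cylinder: section is a regular 12-gon, circumradius r=2 (area = (12/2)·2.000²·sin(360°/12) = 12.00 mm²); the cylinder at (5.5, 4): section is a regular 12-gon, circumradius r=5.5 (area = (12/2)·5.500²·sin(360°/12) = 90.75 mm²); the r=2.5 cylinder at (7.5, -1.5) gives a regular 12-gon of circumradius 2.5 (constant along its height) (area = (12/2)·2.500²·sin(360°/12) = 18.75 mm²); Taking the first minus the rest: starting from the r=2 cylinder (12.00 mm²), the r=5.5 cylinder at (5.5, 4) partially overlaps it — only the 0.86 mm² overlap (of its 90.75 mm²) is removed, clipping the outline; the r=2.5 cylinder at (7.5, -1.5) misses the remaining region (no effect) — area = 11.14 mm². At z = 1.8: the cylinder: section is a regular 12-gon, circumradius r=2 (area = (12/2)·2.000²·sin(360°/12) = 12.00 mm²); the cylinder at (5.5, 4): section is a regular 12-gon, circumradius r=5.5 (area = (12/2)·5.500²·sin(360°/12) = 90.75 mm²); the r=2.5 cylinder at (7.5, -1.5) gives a regular 12-gon of circumradius 2.5 (constant along its height) (area = (12/2)·2.500²·sin(360°/12) = 18.75 mm²); After the difference (first − rest): starting from the r=2 cylinder (12.00 mm²), the r=5.5 cylinder at (5.5, 4) partially overlaps it — only the 0.86 mm² overlap (of its 90.75 mm²) is removed, clipping the outline; the r=2.5 cylinder at (7.5, -1.5) misses the remaining region (no effect) — area = 11.14 mm². Checking containment: the cross-section at z = 1.8 is a subset of the cross-section at z = 1.5.

entirely on top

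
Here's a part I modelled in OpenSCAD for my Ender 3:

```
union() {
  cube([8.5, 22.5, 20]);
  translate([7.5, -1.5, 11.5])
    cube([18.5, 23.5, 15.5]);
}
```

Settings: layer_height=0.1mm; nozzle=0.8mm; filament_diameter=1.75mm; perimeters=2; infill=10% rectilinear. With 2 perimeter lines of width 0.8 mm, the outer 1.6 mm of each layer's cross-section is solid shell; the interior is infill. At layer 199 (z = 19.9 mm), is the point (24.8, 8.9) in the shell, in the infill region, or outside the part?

At z = 19.9 mm: the cube is present — its section is the full 8.5×22.5 rectangle; the cube at (7.5, -1.5) is present — its section is the full 18.5×23.5 rectangle; Merging all regions: the regions partially overlap (shared area 22.00 mm²), so overlapping operands fuse into one piece — 1 connected region. Overall, the cross-section is a single solid region. The nearest boundary edge runs (26.00, 22.00)→(26.00, -1.50); distance from the point to it = 1.20 mm. The point is inside the cross-section, 1.20 mm from the nearest boundary — within the 1.6 mm shell band (2 × 0.8).

shell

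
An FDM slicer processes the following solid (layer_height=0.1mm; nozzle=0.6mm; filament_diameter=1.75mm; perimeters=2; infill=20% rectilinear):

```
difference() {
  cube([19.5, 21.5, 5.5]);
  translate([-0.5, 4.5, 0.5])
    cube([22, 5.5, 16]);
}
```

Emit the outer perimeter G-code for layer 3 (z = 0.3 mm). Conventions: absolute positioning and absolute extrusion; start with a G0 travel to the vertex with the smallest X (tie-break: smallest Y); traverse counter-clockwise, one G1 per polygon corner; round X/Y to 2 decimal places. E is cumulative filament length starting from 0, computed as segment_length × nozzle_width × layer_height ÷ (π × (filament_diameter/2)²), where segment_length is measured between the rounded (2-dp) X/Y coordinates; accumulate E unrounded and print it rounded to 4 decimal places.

At z = 0.3 mm: the 19.5×21.5 cube contributes its full rectangle; the cube at (-0.5, 4.5) is not intersected at this z (z outside [0.5, 16.5]); After the difference (first − rest): none of the subtracted shapes is present at this height, so the 19.5×21.5 cube is unchanged — 1 connected region. The outline is a single polygon with 4 vertices. Extrusion per mm of travel: 0.6 × 0.1 / (π × 0.875²) = 0.024945. Accumulating E over each segment gives final E = 2.0455.

G0 X0.00 Y0.00 Z0.30
G1 X19.50 Y0.00 E0.4864
G1 X19.50 Y21.50 E1.0227
G1 X0.00 Y21.50 E1.5092
G1 X0.00 Y0.00 E2.0455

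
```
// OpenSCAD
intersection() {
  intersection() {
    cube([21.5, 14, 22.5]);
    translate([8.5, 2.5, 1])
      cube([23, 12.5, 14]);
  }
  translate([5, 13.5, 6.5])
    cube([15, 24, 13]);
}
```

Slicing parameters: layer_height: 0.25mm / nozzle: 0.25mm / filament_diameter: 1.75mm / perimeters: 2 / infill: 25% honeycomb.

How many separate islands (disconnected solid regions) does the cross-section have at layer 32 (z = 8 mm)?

1

At z = 8 mm: the cube (footprint 21.5×14) is included at this height; the cube at (8.5, 2.5) is present — its section is the full 23×12.5 rectangle; Taking the intersection: the 23×12.5 cube at (8.5, 2.5) partially overlaps the 21.5×14 cube; clipping to the common part keeps 149.50 mm² — 1 connected region; the cube at (5, 13.5) is present — its section is the full 15×24 rectangle; Keeping only the common overlap: the 15×24 cube at (5, 13.5) partially overlaps the result so far; clipping to the common part keeps 5.75 mm² — 1 connected region. Overall, the cross-section is a single solid region. Island count = 1.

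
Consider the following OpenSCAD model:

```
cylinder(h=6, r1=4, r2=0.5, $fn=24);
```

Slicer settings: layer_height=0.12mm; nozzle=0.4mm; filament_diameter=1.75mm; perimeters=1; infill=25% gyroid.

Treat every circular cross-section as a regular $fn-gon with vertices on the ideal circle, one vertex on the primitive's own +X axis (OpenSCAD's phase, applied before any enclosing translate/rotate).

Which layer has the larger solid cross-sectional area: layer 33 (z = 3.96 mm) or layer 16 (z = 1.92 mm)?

Layer 33 (z = 3.96): the cone contributes a regular 24-gon of circumradius 1.690 (interpolated between r1=4 and r2=0.5 at t=0.660) (area = (24/2)·1.690²·sin(360°/24) = 8.87 mm²). So its area = 8.87 mm². Layer 16 (z = 1.92): the cone contributes a regular 24-gon of circumradius 2.880 (interpolated between r1=4 and r2=0.5 at t=0.320) (area = (24/2)·2.880²·sin(360°/24) = 25.76 mm²). So its area = 25.76 mm². Layer 16 is larger (25.76 vs 8.87 mm²).

layer 16 (z = 1.92 mm)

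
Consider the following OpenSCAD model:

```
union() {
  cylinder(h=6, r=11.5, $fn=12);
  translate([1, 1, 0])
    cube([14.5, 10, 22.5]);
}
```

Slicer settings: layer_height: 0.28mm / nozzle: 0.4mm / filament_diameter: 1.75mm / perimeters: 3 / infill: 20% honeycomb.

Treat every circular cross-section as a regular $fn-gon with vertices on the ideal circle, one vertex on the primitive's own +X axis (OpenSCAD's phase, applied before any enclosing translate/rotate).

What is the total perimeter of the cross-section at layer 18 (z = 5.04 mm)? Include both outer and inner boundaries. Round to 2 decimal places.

At z = 5.04 mm: the r=11.5 cylinder contributes a regular 12-gon of circumradius 11.5 (perimeter = 2·12·11.500·sin(180°/12) = 71.43 mm); the cube at (1, 1) is present — its section is the full 14.5×10 rectangle (perimeter 49.00 mm); Merging all regions: the regions partially overlap (shared area 77.35 mm²), so the edge portions inside another operand are dropped and the merged outline is re-measured after clipping — boundary = 84.44 mm. Overall, the cross-section is a single solid region. Total boundary length (outer) = 84.44 mm.

84.44 mm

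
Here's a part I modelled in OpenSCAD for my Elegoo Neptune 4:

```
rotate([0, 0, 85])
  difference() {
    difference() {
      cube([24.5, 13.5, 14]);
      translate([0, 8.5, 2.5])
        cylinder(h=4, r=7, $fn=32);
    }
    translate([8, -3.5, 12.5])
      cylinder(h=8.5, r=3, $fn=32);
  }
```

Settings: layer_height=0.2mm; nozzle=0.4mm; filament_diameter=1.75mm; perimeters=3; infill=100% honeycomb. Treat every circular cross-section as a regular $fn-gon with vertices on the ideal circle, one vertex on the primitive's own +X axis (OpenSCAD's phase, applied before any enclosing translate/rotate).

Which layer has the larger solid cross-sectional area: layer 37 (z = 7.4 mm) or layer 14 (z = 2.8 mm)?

layer 37 (z = 7.4 mm)

Layer 37 (z = 7.4): the 24.5×13.5 cube contributes its full rectangle (area 330.75 mm²); the cylinder at (0, 8.5) does not reach this height (z outside [2.5, 6.5]); Taking the first minus the rest: none of the subtracted shapes is present at this height, so the 24.5×13.5 cube is unchanged — area = 330.75 mm²; the cylinder at (8, -3.5) does not reach this height (z outside [12.5, 21]); After the difference (first − rest): none of the subtracted shapes is present at this height, so the result so far is unchanged — area = 330.75 mm²; (rotated 85° about Z; rotation is an isometry so areas/perimeters/island counts are preserved). So its area = 330.75 mm². Layer 14 (z = 2.8): the 24.5×13.5 cube contributes its full rectangle (area 330.75 mm²); the r=7 cylinder at (0, 8.5) contributes a regular 32-gon of circumradius 7 (area = (32/2)·7.000²·sin(360°/32) = 152.95 mm²); Taking the first minus the rest: starting from the 24.5×13.5 cube (330.75 mm²), the r=7 cylinder at (0, 8.5) partially overlaps it — only the 69.85 mm² overlap (of its 152.95 mm²) is removed, clipping the outline — area = 260.90 mm²; the cylinder at (8, -3.5) is absent (z outside [12.5, 21]); Subtracting the remaining from the first: none of the subtracted shapes is present at this height, so the result so far is unchanged — area = 260.90 mm²; (rotated 85° about Z; rotation is an isometry so areas/perimeters/island counts are preserved). So its area = 260.90 mm². Layer 37 is larger (330.75 vs 260.90 mm²).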